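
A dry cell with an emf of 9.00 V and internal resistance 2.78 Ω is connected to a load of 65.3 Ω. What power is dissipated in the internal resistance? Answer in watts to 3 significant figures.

0.0486 W

Internal loss is I²r, with I set by the total series resistance r+R.
I = ε / (r + R) = 9.00 / (2.78 + 65.3) = 0.1322 A
P_int = I² r = (0.1322)² × 2.78 = 0.04858 W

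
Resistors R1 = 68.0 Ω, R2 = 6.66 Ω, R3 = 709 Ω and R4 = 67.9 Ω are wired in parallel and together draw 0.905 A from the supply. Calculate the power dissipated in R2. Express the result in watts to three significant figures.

3.75 W

Only the total current is stated, so first find the parallel equivalent to get the voltage across the combination.
1/R_eq = 1/68.0 + 1/6.66 + 1/709 + 1/67.9 ⇒ R_eq = 5.525 Ω
V = I_total × R_eq = 0.9050 × 5.525 = 5.000 V
P_R2 = V² / R2 = (5.000)² / 6.66 = 3.754 W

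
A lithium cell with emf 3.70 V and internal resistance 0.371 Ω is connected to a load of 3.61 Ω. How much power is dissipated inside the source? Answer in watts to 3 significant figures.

0.320 W

Internal loss is I²r, with I set by the total series resistance r+R.
I = ε / (r + R) = 3.70 / (0.371 + 3.61) = 0.9294 A
P_int = I² r = (0.9294)² × 0.371 = 0.3205 W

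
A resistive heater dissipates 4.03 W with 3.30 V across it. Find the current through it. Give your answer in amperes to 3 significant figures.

Inverting the appropriate power form: I = P / V.
I = 4.03 / 3.30 = 1.221 A

1.22 A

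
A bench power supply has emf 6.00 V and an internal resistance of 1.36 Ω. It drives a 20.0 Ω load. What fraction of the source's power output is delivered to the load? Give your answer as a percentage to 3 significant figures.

η = P_load/(P_load+P_int) = I²R/(I²R+I²r) = R/(R+r) — the I² cancels for series elements.
η = R / (R + r) = 20.0 / (20.0 + 1.36) = 0.9363

93.6 %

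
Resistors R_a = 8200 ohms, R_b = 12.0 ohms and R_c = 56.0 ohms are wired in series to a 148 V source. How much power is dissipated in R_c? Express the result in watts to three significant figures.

0.0179 W

Every series element carries the same I. Get I from the total resistance, then P = I² × R_c.
R_total = 8200 + 12.0 + 56.0 = 8268 Ω
I = V / R_total = 148 / 8268 = 0.01790 A
P_R_c = I² × R_c = (0.01790)² × 56.0 = 0.01794 W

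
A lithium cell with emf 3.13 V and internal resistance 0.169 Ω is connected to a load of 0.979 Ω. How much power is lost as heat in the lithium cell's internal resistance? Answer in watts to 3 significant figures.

1.26 W

r is in series with the load, so it carries the full circuit current — the loss in it is I²r.
I = ε / (r + R) = 3.13 / (0.169 + 0.979) = 2.726 A
P_int = I² r = (2.726)² × 0.169 = 1.256 W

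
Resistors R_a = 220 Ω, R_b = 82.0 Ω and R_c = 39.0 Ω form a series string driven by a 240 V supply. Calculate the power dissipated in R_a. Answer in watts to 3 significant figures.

109 W

In a series string the same current flows through every resistor — find that current, then P = I²R for the one we want.
R_total = 220 + 82.0 + 39.0 = 341.0 Ω
I = V / R_total = 240 / 341.0 = 0.7038 A
P_R_a = I² × R_a = (0.7038)² × 220 = 109.0 W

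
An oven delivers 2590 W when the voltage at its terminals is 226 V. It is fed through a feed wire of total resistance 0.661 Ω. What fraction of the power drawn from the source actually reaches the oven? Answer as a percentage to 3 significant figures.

I = P / V = 2590 / 226 = 11.46 A through the feed wire.
P_line = I² R_line = (11.46)² × 0.661 = 86.81 W
P_source = P_load + P_line = 2590 + 86.81 = 2677 W
η = P_load / P_source = 2590 / 2677 = 0.9676

96.8 %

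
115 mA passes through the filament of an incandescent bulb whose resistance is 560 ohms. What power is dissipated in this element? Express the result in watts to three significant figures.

With I and R stated, P = I²R applies in one step.
P = (0.1150 A)² × 560 Ω = 7.406 W

7.41 W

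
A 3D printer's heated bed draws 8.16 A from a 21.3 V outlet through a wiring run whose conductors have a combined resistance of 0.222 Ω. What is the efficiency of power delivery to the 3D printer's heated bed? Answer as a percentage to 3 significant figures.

The wiring run carries the full 8.16 A.
P_line = I² R_line = (8.160)² × 0.222 = 14.78 W
P_source = V I = 21.3 × 8.160 = 173.8 W; P_load = 159.0 W
η = P_load / P_source = 159.0 / 173.8 = 0.9150

91.5 %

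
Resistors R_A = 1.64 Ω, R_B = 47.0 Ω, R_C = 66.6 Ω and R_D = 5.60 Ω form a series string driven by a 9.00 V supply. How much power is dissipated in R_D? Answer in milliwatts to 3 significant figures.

Series elements share the same current, so find I first, then use P = I²R.
R_total = 1.64 + 47.0 + 66.6 + 5.60 = 120.8 Ω
I = V / R_total = 9.00 / 120.8 = 0.07448 A
P_R_D = I² × R_D = (0.07448)² × 5.60 = 0.03106 W

31.1 mW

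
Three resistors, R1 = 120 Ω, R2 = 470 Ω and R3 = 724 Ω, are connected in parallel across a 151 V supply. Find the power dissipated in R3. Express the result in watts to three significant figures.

The supply voltage appears across each parallel branch — just use P = V²/R3.
P_R3 = V² / R3 = (151)² / 724 Ω = 31.49 W

31.5 W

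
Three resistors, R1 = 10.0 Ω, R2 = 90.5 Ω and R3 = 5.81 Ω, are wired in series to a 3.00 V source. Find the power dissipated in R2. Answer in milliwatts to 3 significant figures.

Series elements share the same current, so find I first, then use P = I²R.
R_total = 10.0 + 90.5 + 5.81 = 106.3 Ω
I = V / R_total = 3.00 / 106.3 = 0.02822 A
P_R2 = I² × R2 = (0.02822)² × 90.5 = 0.07207 W

72.1 mW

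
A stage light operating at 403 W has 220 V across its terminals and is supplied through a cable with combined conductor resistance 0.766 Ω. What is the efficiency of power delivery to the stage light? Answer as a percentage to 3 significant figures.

I = P / V = 403 / 220 = 1.832 A through the cable.
P_line = I² R_line = (1.832)² × 0.766 = 2.570 W
P_source = P_load + P_line = 403.0 + 2.570 = 405.6 W
η = P_load / P_source = 403.0 / 405.6 = 0.9937

99.4 %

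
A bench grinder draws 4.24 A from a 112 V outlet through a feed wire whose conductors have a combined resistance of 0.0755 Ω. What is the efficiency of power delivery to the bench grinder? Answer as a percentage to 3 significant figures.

The feed wire carries the full 4.24 A.
P_line = I² R_line = (4.240)² × 0.0755 = 1.357 W
P_source = V I = 112 × 4.240 = 474.9 W; P_load = 473.5 W
η = P_load / P_source = 473.5 / 474.9 = 0.9971

99.7 %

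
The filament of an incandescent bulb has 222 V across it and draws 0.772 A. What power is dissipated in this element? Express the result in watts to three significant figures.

171 W

Since both terminal voltage and current are stated, P = V I gives the power in one step.
P = 222 V × 0.7720 A = 171.4 W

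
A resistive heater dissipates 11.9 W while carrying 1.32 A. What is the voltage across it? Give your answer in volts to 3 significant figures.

9.02 V

Inverting the appropriate power form: V = P / I.
V = 11.9 / 1.320 = 9.015 V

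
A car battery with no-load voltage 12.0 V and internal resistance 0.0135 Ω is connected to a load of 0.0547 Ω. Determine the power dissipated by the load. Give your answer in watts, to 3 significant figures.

The internal resistance and the load are in series, so the same I flows through both; get I from ε/(r+R), then I²R for the load.
I = ε / (r + R) = 12.0 / (0.0135 + 0.0547) = 176.0 A
P_load = I² R = (176.0)² × 0.0547 = 1693 W

1690 W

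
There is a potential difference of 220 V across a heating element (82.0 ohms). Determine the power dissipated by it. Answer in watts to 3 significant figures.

590 W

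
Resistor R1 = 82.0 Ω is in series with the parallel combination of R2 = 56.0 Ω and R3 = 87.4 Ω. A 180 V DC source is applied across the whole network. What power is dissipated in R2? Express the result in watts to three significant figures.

Replace R2 and R3 with their parallel equivalent so the circuit becomes R1 in series with R_p.
R_p = (56.0×87.4)/(56.0+87.4) = 34.13 Ω
R_total = 82.0 + 34.13 = 116.1 Ω
I = V / R_total = 180 / 116.1 = 1.550 A
Voltage across the parallel pair: V_p = I × R_p = 1.550 × 34.13 = 52.90 V
R2 sees V_p directly, so P = V_p² / R2.
P_R2 = (52.90)² / 56.0 = 49.98 W

50.0 W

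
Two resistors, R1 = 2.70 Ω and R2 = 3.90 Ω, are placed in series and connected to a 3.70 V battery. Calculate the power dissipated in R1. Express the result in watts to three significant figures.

Series elements share the same current, so find I first, then use P = I²R.
R_total = 2.70 + 3.90 = 6.600 Ω
I = V / R_total = 3.70 / 6.600 = 0.5606 A
P_R1 = I² × R1 = (0.5606)² × 2.70 = 0.8486 W

0.849 W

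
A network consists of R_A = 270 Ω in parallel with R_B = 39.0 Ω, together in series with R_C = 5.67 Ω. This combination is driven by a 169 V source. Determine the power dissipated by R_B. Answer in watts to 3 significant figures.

538 W

First find R_p for the parallel pair, then treat R_p + R_C as a series loop.
R_p = (270×39.0)/(270+39.0) = 34.08 Ω
R_total = R_p + 5.67 = 34.08 + 5.67 = 39.75 Ω
I = V / R_total = 169 / 39.75 = 4.252 A
Voltage across the parallel pair: V_p = I × R_p = 4.252 × 34.08 = 144.9 V
R_B has V_p across it, so P = V_p²/R_B.
P_R_B = (144.9)² / 39.0 = 538.3 W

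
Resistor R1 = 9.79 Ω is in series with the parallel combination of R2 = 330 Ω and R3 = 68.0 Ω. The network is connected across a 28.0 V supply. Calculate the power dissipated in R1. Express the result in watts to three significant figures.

First combine the parallel branches into one equivalent R_p, then R1 + R_p is a series pair.
R_p = (330×68.0)/(330+68.0) = 56.38 Ω
R_total = 9.79 + 56.38 = 66.17 Ω
I = V / R_total = 28.0 / 66.17 = 0.4231 A
The full supply current passes through R1: P = I²R.
P_R1 = (0.4231)² × 9.79 = 1.753 W

1.75 W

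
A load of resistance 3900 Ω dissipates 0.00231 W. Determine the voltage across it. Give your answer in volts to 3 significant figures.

3.00 V

The two known quantities fix the third via V = √(P R).
V = √(0.00231 × 3900) = 3.001 V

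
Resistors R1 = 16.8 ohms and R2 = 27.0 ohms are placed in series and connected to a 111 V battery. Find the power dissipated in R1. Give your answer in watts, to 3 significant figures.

Series elements share the same current, so find I first, then use P = I²R.
R_total = 16.8 + 27.0 = 43.80 Ω
I = V / R_total = 111 / 43.80 = 2.534 A
P_R1 = I² × R1 = (2.534)² × 16.8 = 107.9 W

108 W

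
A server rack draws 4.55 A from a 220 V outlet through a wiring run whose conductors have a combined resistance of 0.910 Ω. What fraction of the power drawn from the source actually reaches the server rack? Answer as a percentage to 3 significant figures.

The wiring run carries the full 4.55 A.
P_line = I² R_line = (4.550)² × 0.910 = 18.84 W
P_source = V I = 220 × 4.550 = 1001 W; P_load = 982.2 W
η = P_load / P_source = 982.2 / 1001 = 0.9812

98.1 %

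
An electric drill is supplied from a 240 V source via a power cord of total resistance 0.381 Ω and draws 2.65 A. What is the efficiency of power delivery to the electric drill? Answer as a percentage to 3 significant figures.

99.6 %

The power cord carries the full 2.65 A.
P_line = I² R_line = (2.650)² × 0.381 = 2.676 W
P_source = V I = 240 × 2.650 = 636.0 W; P_load = 633.3 W
η = P_load / P_source = 633.3 / 636.0 = 0.9958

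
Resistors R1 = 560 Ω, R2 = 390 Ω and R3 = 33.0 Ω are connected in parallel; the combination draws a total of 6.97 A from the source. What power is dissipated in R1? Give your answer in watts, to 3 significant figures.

72.2 W

Only the total current is stated, so first find the parallel equivalent to get the voltage across the combination.
1/R_eq = 1/560 + 1/390 + 1/33.0 ⇒ R_eq = 28.86 Ω
V = I_total × R_eq = 6.970 × 28.86 = 201.1 V
P_R1 = V² / R1 = (201.1)² / 560 = 72.24 W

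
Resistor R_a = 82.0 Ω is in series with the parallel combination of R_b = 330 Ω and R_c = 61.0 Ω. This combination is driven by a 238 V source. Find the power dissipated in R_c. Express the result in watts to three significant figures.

138 W

First combine the parallel branches into one equivalent R_p, then R_a + R_p is a series pair.
R_p = (330×61.0)/(330+61.0) = 51.48 Ω
R_total = 82.0 + 51.48 = 133.5 Ω
I = V / R_total = 238 / 133.5 = 1.783 A
Voltage across the parallel pair: V_p = I × R_p = 1.783 × 51.48 = 91.79 V
With V_p across R_c, its power is V_p²/R_c.
P_R_c = (91.79)² / 61.0 = 138.1 W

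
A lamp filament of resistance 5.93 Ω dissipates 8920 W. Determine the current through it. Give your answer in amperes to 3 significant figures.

The two known quantities fix the third via I = √(P / R).
I = √(8920 / 5.93) = 38.78 A

38.8 A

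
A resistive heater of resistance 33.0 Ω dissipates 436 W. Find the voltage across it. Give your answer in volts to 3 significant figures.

120 V

Inverting the appropriate power form: V = √(P R).
V = √(436 × 33.0) = 119.9 V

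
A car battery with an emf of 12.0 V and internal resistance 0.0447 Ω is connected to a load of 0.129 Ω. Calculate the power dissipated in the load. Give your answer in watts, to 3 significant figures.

616 W

Find the circuit current first, then P = I²R for the load (series elements share I).
I = ε / (r + R) = 12.0 / (0.0447 + 0.129) = 69.08 A
P_load = I² R = (69.08)² × 0.129 = 615.7 W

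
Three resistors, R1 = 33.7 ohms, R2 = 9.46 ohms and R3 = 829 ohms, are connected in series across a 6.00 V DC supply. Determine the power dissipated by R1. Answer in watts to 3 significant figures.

Series elements share the same current, so find I first, then use P = I²R.
R_total = 33.7 + 9.46 + 829 = 872.2 Ω
I = V / R_total = 6.00 / 872.2 = 0.006879 A
P_R1 = I² × R1 = (0.006879)² × 33.7 = 0.001595 W

0.00159 W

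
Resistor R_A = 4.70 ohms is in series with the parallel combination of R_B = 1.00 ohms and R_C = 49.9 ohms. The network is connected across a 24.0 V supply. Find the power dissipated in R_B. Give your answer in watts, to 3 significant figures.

First combine the parallel branches into one equivalent R_p, then R_A + R_p is a series pair.
R_p = (1.00×49.9)/(1.00+49.9) = 0.9804 Ω
R_total = 4.70 + 0.9804 = 5.680 Ω
I = V / R_total = 24.0 / 5.680 = 4.225 A
Voltage across the parallel pair: V_p = I × R_p = 4.225 × 0.9804 = 4.142 V
With V_p across R_B, its power is V_p²/R_B.
P_R_B = (4.142)² / 1.00 = 17.16 W

17.2 W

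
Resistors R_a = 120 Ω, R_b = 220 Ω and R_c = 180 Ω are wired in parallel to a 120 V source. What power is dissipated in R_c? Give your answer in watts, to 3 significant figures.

Each parallel branch sees the full supply voltage, so P = V²/R applies directly to the target branch.
P_R_c = V² / R_c = (120)² / 180 Ω = 80.00 W

80.0 W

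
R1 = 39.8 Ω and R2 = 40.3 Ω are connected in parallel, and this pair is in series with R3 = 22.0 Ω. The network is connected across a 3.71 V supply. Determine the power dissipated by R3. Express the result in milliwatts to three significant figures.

Collapse the R1‖R2 pair into one equivalent R_p; then R_p and R3 form a series string.
R_p = (39.8×40.3)/(39.8+40.3) = 20.02 Ω
R_total = R_p + 22.0 = 20.02 + 22.0 = 42.02 Ω
I = V / R_total = 3.71 / 42.02 = 0.08828 A
R3 carries the full series current, so P = I²R.
P_R3 = (0.08828)² × 22.0 = 0.1715 W

171 mW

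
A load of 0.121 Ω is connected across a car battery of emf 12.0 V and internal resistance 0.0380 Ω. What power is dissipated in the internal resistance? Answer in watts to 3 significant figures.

216 W

Internal loss is I²r, with I set by the total series resistance r+R.
I = ε / (r + R) = 12.0 / (0.0380 + 0.121) = 75.47 A
P_int = I² r = (75.47)² × 0.0380 = 216.4 W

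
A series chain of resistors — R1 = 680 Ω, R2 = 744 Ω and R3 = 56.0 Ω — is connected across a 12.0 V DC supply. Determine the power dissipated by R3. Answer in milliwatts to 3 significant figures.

3.68 mW

The current is common to all series resistors; compute it, then apply P = I²R for the target.
R_total = 680 + 744 + 56.0 = 1480 Ω
I = V / R_total = 12.0 / 1480 = 0.008108 A
P_R3 = I² × R3 = (0.008108)² × 56.0 = 0.003682 W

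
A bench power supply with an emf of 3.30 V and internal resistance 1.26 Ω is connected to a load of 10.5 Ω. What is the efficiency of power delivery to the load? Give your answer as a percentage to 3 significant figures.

89.3 %

Efficiency is P_load / P_total. With a series r and R sharing the same I, P = I²R for each, so η = R/(R+r).
η = R / (R + r) = 10.5 / (10.5 + 1.26) = 0.8929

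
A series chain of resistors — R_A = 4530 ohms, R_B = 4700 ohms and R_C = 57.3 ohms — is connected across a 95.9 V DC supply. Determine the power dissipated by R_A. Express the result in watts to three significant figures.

0.483 W

In a series string the same current flows through every resistor — find that current, then P = I²R for the one we want.
R_total = 4530 + 4700 + 57.3 = 9287 Ω
I = V / R_total = 95.9 / 9287 = 0.01033 A
P_R_A = I² × R_A = (0.01033)² × 4530 = 0.4830 W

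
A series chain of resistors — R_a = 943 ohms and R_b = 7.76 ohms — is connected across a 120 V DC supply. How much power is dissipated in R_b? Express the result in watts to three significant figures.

0.124 W

In a series string the same current flows through every resistor — find that current, then P = I²R for the one we want.
R_total = 943 + 7.76 = 950.8 Ω
I = V / R_total = 120 / 950.8 = 0.1262 A
P_R_b = I² × R_b = (0.1262)² × 7.76 = 0.1236 W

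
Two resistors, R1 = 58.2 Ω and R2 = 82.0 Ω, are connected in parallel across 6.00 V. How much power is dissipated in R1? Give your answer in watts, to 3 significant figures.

0.619 W

Each parallel branch sees the full supply voltage, so P = V²/R applies directly to the target branch.
P_R1 = V² / R1 = (6.00)² / 58.2 Ω = 0.6186 W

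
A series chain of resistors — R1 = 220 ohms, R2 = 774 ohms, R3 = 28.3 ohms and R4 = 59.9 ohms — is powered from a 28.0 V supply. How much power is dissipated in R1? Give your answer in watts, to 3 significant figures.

0.147 W

Since the resistors are in series they all carry the loop current I = V/R_total; the power in any one is I²R.
R_total = 220 + 774 + 28.3 + 59.9 = 1082 Ω
I = V / R_total = 28.0 / 1082 = 0.02587 A
P_R1 = I² × R1 = (0.02587)² × 220 = 0.1473 W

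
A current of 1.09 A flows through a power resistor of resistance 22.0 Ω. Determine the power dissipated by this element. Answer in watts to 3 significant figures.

With I and R stated, P = I²R applies in one step.
P = (1.090 A)² × 22.0 Ω = 26.14 W

26.1 W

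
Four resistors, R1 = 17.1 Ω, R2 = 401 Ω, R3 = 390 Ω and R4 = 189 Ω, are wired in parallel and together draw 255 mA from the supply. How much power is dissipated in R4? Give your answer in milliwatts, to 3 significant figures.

72.6 mW

We need the common branch voltage; get it from I_total × R_eq, then P = V²/R for the branch.
1/R_eq = 1/17.1 + 1/401 + 1/390 + 1/189 ⇒ R_eq = 14.53 Ω
V = I_total × R_eq = 0.2550 × 14.53 = 3.705 V
P_R4 = V² / R4 = (3.705)² / 189 = 0.07262 W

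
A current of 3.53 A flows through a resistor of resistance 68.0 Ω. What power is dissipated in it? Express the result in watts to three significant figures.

847 W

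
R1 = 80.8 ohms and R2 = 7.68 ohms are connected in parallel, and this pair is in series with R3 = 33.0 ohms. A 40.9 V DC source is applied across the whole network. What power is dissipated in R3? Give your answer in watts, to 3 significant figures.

Combine R1 and R2 into their parallel equivalent first, reducing the network to two series resistors.
R_p = (80.8×7.68)/(80.8+7.68) = 7.013 Ω
R_total = R_p + 33.0 = 7.013 + 33.0 = 40.01 Ω
I = V / R_total = 40.9 / 40.01 = 1.022 A
R3 carries the full series current, so P = I²R.
P_R3 = (1.022)² × 33.0 = 34.48 W

34.5 W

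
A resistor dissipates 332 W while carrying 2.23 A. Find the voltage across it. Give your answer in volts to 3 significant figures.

149 V

From P = V I = I²R = V²/R, with the two given quantities we get V = P / I.
V = 332 / 2.230 = 148.9 V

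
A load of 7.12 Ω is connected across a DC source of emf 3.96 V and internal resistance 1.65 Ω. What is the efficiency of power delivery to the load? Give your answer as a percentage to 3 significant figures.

81.2 %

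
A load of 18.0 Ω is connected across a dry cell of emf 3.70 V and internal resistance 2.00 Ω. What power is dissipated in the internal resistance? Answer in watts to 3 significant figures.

The internal resistance carries the same current as the load; P_int = I²r.
I = ε / (r + R) = 3.70 / (2.00 + 18.0) = 0.1850 A
P_int = I² r = (0.1850)² × 2.00 = 0.06845 W

0.0684 W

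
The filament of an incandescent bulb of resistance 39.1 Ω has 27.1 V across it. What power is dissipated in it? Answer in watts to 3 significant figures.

V and R are stated; P = V²/R avoids computing the current.
P = (27.1 V)² / 39.1 Ω = 18.78 W

18.8 W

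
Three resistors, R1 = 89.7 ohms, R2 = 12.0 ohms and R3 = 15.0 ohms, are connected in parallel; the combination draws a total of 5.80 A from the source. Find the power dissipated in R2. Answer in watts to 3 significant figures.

The branches share the same voltage, but only the total current is given — find V from the equivalent resistance first.
1/R_eq = 1/89.7 + 1/12.0 + 1/15.0 ⇒ R_eq = 6.205 Ω
V = I_total × R_eq = 5.800 × 6.205 = 35.99 V
P_R2 = V² / R2 = (35.99)² / 12.0 = 108.0 W

108 W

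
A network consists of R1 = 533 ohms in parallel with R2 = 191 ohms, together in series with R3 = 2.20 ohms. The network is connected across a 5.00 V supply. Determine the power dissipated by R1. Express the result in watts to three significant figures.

0.0455 W

First find R_p for the parallel pair, then treat R_p + R3 as a series loop.
R_p = (533×191)/(533+191) = 140.6 Ω
R_total = R_p + 2.20 = 140.6 + 2.20 = 142.8 Ω
I = V / R_total = 5.00 / 142.8 = 0.03501 A
Voltage across the parallel pair: V_p = I × R_p = 0.03501 × 140.6 = 4.923 V
Use P = V²/R for R1 with V = V_p.
P_R1 = (4.923)² / 533 = 0.04547 W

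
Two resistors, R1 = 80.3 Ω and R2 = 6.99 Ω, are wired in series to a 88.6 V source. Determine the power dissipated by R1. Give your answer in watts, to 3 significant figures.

82.7 W

In a series string the same current flows through every resistor — find that current, then P = I²R for the one we want.
R_total = 80.3 + 6.99 = 87.29 Ω
I = V / R_total = 88.6 / 87.29 = 1.015 A
P_R1 = I² × R1 = (1.015)² × 80.3 = 82.73 W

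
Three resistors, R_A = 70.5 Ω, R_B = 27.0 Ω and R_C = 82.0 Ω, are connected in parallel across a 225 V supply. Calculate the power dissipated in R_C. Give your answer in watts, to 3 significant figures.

617 W

The supply voltage appears across each parallel branch — just use P = V²/R_C.
P_R_C = V² / R_C = (225)² / 82.0 Ω = 617.4 W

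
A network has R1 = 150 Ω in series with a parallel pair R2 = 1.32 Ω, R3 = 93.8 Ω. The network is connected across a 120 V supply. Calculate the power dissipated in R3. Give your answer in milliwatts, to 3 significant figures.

First combine the parallel branches into one equivalent R_p, then R1 + R_p is a series pair.
R_p = (1.32×93.8)/(1.32+93.8) = 1.302 Ω
R_total = 150 + 1.302 = 151.3 Ω
I = V / R_total = 120 / 151.3 = 0.7931 A
Voltage across the parallel pair: V_p = I × R_p = 0.7931 × 1.302 = 1.032 V
R3 sees V_p directly, so P = V_p² / R3.
P_R3 = (1.032)² / 93.8 = 0.01136 W

11.4 mW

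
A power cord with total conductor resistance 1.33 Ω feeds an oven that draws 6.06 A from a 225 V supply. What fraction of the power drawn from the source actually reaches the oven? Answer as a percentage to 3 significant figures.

96.4 %

The power cord carries the full 6.06 A.
P_line = I² R_line = (6.060)² × 1.33 = 48.84 W
P_source = V I = 225 × 6.060 = 1364 W; P_load = 1315 W
η = P_load / P_source = 1315 / 1364 = 0.9642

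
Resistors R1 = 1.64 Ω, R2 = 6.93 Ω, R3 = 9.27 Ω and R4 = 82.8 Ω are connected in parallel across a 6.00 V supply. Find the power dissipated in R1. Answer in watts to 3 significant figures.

Each parallel branch sees the full supply voltage, so P = V²/R applies directly to the target branch.
P_R1 = V² / R1 = (6.00)² / 1.64 Ω = 21.95 W

22.0 W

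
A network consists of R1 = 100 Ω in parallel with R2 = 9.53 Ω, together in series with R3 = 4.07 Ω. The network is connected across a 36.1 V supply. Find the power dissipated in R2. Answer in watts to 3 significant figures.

First find R_p for the parallel pair, then treat R_p + R3 as a series loop.
R_p = (100×9.53)/(100+9.53) = 8.701 Ω
R_total = R_p + 4.07 = 8.701 + 4.07 = 12.77 Ω
I = V / R_total = 36.1 / 12.77 = 2.827 A
Voltage across the parallel pair: V_p = I × R_p = 2.827 × 8.701 = 24.60 V
Use P = V²/R for R2 with V = V_p.
P_R2 = (24.60)² / 9.53 = 63.48 W

63.5 W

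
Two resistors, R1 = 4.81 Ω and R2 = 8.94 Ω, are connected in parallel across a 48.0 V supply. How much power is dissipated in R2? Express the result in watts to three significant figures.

258 W

R2 sits directly across the source, so P = V²/R with V = 48.0 V.
P_R2 = V² / R2 = (48.0)² / 8.94 Ω = 257.7 W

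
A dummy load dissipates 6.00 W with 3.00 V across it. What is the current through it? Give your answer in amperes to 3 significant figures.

2.00 A

Rearranging the power relation for the two known quantities gives I = P / V.
I = 6.00 / 3.00 = 2.000 A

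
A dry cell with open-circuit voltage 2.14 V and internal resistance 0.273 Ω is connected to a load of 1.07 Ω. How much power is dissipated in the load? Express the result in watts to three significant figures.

The internal resistance and the load are in series, so the same I flows through both; get I from ε/(r+R), then I²R for the load.
I = ε / (r + R) = 2.14 / (0.273 + 1.07) = 1.593 A
P_load = I² R = (1.593)² × 1.07 = 2.717 W

2.72 W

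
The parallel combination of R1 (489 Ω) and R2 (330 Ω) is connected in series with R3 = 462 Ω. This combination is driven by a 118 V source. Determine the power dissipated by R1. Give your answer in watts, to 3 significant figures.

First find R_p for the parallel pair, then treat R_p + R3 as a series loop.
R_p = (489×330)/(489+330) = 197.0 Ω
R_total = R_p + 462 = 197.0 + 462 = 659.0 Ω
I = V / R_total = 118 / 659.0 = 0.1791 A
Voltage across the parallel pair: V_p = I × R_p = 0.1791 × 197.0 = 35.28 V
R1 has V_p across it, so P = V_p²/R1.
P_R1 = (35.28)² / 489 = 2.545 W

2.55 W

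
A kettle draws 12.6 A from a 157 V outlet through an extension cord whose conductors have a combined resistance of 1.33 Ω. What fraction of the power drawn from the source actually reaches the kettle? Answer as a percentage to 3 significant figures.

The extension cord carries the full 12.6 A.
P_line = I² R_line = (12.60)² × 1.33 = 211.2 W
P_source = V I = 157 × 12.60 = 1978 W; P_load = 1767 W
η = P_load / P_source = 1767 / 1978 = 0.8933

89.3 %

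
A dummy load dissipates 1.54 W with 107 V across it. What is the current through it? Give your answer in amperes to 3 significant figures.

The two known quantities fix the third via I = P / V.
I = 1.54 / 107 = 0.01439 A

0.0144 A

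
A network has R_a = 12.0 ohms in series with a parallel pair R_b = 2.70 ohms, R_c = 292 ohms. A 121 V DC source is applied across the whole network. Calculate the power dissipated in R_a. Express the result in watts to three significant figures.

816 W

Collapse R_b‖R_c to a single equivalent, reducing the network to two series elements.
R_p = (2.70×292)/(2.70+292) = 2.675 Ω
R_total = 12.0 + 2.675 = 14.68 Ω
I = V / R_total = 121 / 14.68 = 8.245 A
All the current flows through R_a; use P = I²R.
P_R_a = (8.245)² × 12.0 = 815.8 W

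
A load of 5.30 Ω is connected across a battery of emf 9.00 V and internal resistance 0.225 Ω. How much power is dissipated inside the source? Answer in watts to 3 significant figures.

The internal resistance carries the same current as the load; P_int = I²r.
I = ε / (r + R) = 9.00 / (0.225 + 5.30) = 1.629 A
P_int = I² r = (1.629)² × 0.225 = 0.5970 W

0.597 W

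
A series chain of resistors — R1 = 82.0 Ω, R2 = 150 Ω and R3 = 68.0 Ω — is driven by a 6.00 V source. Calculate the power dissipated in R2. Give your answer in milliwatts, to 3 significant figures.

Since the resistors are in series they all carry the loop current I = V/R_total; the power in any one is I²R.
R_total = 82.0 + 150 + 68.0 = 300.0 Ω
I = V / R_total = 6.00 / 300.0 = 0.02000 A
P_R2 = I² × R2 = (0.02000)² × 150 = 0.06000 W

60.0 mW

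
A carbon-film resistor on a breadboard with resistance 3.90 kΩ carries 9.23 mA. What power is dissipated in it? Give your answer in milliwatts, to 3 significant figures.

332 mW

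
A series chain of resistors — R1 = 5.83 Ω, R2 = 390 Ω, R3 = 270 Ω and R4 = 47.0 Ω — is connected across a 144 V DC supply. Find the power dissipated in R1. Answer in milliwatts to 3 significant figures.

Since the resistors are in series they all carry the loop current I = V/R_total; the power in any one is I²R.
R_total = 5.83 + 390 + 270 + 47.0 = 712.8 Ω
I = V / R_total = 144 / 712.8 = 0.2020 A
P_R1 = I² × R1 = (0.2020)² × 5.83 = 0.2379 W

238 mW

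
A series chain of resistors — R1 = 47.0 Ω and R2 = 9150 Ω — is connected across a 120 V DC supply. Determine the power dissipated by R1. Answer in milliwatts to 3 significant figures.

Every series element carries the same I. Get I from the total resistance, then P = I² × R1.
R_total = 47.0 + 9150 = 9197 Ω
I = V / R_total = 120 / 9197 = 0.01305 A
P_R1 = I² × R1 = (0.01305)² × 47.0 = 0.008001 W

8.00 mW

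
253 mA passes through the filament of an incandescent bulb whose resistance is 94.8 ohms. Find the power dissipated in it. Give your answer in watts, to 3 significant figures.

Current and resistance are given, so P = I²R is the direct form.
P = (0.2530 A)² × 94.8 Ω = 6.068 W

6.07 W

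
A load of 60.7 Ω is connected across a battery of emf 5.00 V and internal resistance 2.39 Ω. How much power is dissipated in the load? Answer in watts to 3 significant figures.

0.381 W

With r and R in series, I = ε/(r+R); the load dissipates I²R.
I = ε / (r + R) = 5.00 / (2.39 + 60.7) = 0.07925 A
P_load = I² R = (0.07925)² × 60.7 = 0.3812 W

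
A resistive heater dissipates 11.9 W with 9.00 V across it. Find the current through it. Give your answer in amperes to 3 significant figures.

1.32 A

Rearranging the power relation for the two known quantities gives I = P / V.
I = 11.9 / 9.00 = 1.322 A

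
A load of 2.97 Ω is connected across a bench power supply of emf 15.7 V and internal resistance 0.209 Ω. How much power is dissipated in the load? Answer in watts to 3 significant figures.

72.4 W

With r and R in series, I = ε/(r+R); the load dissipates I²R.
I = ε / (r + R) = 15.7 / (0.209 + 2.97) = 4.939 A
P_load = I² R = (4.939)² × 2.97 = 72.44 W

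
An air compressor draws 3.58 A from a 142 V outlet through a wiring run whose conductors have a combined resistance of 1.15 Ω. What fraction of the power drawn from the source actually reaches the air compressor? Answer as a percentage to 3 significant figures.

The wiring run carries the full 3.58 A.
P_line = I² R_line = (3.580)² × 1.15 = 14.74 W
P_source = V I = 142 × 3.580 = 508.4 W; P_load = 493.6 W
η = P_load / P_source = 493.6 / 508.4 = 0.9710

97.1 %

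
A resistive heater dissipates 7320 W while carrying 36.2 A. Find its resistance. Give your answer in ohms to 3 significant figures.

5.59 Ω

Rearranging the power relation for the two known quantities gives R = P / I².
R = 7320 / (36.20)² = 5.586 Ω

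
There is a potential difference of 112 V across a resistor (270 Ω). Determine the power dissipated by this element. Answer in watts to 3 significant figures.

With V across and R both known, P = V²/R gives the dissipation directly.
P = (112 V)² / 270 Ω = 46.46 W

46.5 W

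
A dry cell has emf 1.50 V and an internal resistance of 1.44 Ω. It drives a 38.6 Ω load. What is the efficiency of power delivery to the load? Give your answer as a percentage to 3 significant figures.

The source delivers εI, of which I²R reaches the load and I²r is lost; since I is common, η = R/(R+r).
η = R / (R + r) = 38.6 / (38.6 + 1.44) = 0.9640

96.4 %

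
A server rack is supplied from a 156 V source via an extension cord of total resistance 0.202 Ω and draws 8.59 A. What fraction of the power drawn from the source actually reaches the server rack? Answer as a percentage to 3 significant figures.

98.9 %

The extension cord carries the full 8.59 A.
P_line = I² R_line = (8.590)² × 0.202 = 14.91 W
P_source = V I = 156 × 8.590 = 1340 W; P_load = 1325 W
η = P_load / P_source = 1325 / 1340 = 0.9889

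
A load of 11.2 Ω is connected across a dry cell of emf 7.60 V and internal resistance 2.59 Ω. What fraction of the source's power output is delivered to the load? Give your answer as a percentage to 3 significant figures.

Both r and R carry the same current, so the power split is just the resistance split: η = R/(R+r).
η = R / (R + r) = 11.2 / (11.2 + 2.59) = 0.8122

81.2 %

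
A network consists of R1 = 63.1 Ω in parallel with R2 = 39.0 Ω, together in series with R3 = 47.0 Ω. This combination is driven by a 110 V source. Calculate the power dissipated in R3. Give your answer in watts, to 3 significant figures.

First find R_p for the parallel pair, then treat R_p + R3 as a series loop.
R_p = (63.1×39.0)/(63.1+39.0) = 24.10 Ω
R_total = R_p + 47.0 = 24.10 + 47.0 = 71.10 Ω
I = V / R_total = 110 / 71.10 = 1.547 A
All the supply current flows through R3; use P = I²R3.
P_R3 = (1.547)² × 47.0 = 112.5 W

112 W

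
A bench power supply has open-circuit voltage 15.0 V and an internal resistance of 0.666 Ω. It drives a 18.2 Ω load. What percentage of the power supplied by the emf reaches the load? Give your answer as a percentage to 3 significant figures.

96.5 %

Efficiency is P_load / P_total. With a series r and R sharing the same I, P = I²R for each, so η = R/(R+r).
η = R / (R + r) = 18.2 / (18.2 + 0.666) = 0.9647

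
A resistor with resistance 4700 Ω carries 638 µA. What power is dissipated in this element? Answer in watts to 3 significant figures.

Current and resistance are given, so P = I²R is the direct form.
P = (0.0006380 A)² × 4700 Ω = 0.001913 W

0.00191 W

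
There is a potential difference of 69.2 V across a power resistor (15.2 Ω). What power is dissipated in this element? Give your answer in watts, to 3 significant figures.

With V across and R both known, P = V²/R gives the dissipation directly.
P = (69.2 V)² / 15.2 Ω = 315.0 W

315 W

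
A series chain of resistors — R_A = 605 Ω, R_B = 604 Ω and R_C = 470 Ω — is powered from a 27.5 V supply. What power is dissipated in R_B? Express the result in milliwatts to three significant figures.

162 mW

The current is common to all series resistors; compute it, then apply P = I²R for the target.
R_total = 605 + 604 + 470 = 1679 Ω
I = V / R_total = 27.5 / 1679 = 0.01638 A
P_R_B = I² × R_B = (0.01638)² × 604 = 0.1620 W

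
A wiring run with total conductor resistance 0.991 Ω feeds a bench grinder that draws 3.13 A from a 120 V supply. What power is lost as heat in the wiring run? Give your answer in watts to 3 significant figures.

9.71 W

The wiring run and load are in series, so the same current flows in both; the loss is I²R_line.
The wiring run carries the full 3.13 A.
P_line = I² R_line = (3.130)² × 0.991 = 9.709 W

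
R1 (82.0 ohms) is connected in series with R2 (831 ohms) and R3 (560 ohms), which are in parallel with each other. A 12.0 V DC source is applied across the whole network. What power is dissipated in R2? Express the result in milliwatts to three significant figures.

Reduce the parallel pair to R_p first; the network is then a simple series string.
R_p = (831×560)/(831+560) = 334.6 Ω
R_total = 82.0 + 334.6 = 416.6 Ω
I = V / R_total = 12.0 / 416.6 = 0.02881 A
Voltage across the parallel pair: V_p = I × R_p = 0.02881 × 334.6 = 9.638 V
R2 sees V_p directly, so P = V_p² / R2.
P_R2 = (9.638)² / 831 = 0.1118 W

112 mW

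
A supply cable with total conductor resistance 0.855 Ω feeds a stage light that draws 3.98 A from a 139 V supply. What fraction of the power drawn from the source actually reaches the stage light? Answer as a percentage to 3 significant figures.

The supply cable carries the full 3.98 A.
P_line = I² R_line = (3.980)² × 0.855 = 13.54 W
P_source = V I = 139 × 3.980 = 553.2 W; P_load = 539.7 W
η = P_load / P_source = 539.7 / 553.2 = 0.9755

97.6 %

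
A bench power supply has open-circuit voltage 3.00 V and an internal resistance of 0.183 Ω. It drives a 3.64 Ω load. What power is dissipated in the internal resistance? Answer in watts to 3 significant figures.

The source's internal resistance is just another series element carrying I; its dissipation is I²r.
I = ε / (r + R) = 3.00 / (0.183 + 3.64) = 0.7847 A
P_int = I² r = (0.7847)² × 0.183 = 0.1127 W

0.113 W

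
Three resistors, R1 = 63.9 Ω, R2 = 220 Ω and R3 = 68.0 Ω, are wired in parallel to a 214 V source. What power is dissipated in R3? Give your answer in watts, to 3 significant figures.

The supply voltage appears across each parallel branch — just use P = V²/R3.
P_R3 = V² / R3 = (214)² / 68.0 Ω = 673.5 W

673 W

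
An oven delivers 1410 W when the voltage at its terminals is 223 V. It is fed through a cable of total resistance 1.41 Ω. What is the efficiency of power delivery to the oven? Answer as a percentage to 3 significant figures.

96.2 %

I = P / V = 1410 / 223 = 6.323 A through the cable.
P_line = I² R_line = (6.323)² × 1.41 = 56.37 W
P_source = P_load + P_line = 1410 + 56.37 = 1466 W
η = P_load / P_source = 1410 / 1466 = 0.9616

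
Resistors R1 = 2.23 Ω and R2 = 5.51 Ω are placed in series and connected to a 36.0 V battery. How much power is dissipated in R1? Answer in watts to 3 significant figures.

48.2 W

In a series string the same current flows through every resistor — find that current, then P = I²R for the one we want.
R_total = 2.23 + 5.51 = 7.740 Ω
I = V / R_total = 36.0 / 7.740 = 4.651 A
P_R1 = I² × R1 = (4.651)² × 2.23 = 48.24 W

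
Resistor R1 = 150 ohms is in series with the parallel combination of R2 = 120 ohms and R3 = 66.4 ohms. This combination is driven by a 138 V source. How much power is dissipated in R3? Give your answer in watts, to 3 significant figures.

14.1 W

Collapse R2‖R3 to a single equivalent, reducing the network to two series elements.
R_p = (120×66.4)/(120+66.4) = 42.75 Ω
R_total = 150 + 42.75 = 192.7 Ω
I = V / R_total = 138 / 192.7 = 0.7160 A
Voltage across the parallel pair: V_p = I × R_p = 0.7160 × 42.75 = 30.61 V
R3 is across V_p, so use P = V²/R for that branch.
P_R3 = (30.61)² / 66.4 = 14.11 W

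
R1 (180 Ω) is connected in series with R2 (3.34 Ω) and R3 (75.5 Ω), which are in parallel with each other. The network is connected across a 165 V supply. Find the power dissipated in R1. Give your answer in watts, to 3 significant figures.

146 W

First combine the parallel branches into one equivalent R_p, then R1 + R_p is a series pair.
R_p = (3.34×75.5)/(3.34+75.5) = 3.199 Ω
R_total = 180 + 3.199 = 183.2 Ω
I = V / R_total = 165 / 183.2 = 0.9007 A
R1 is in the main series path, so its power is I²R1.
P_R1 = (0.9007)² × 180 = 146.0 W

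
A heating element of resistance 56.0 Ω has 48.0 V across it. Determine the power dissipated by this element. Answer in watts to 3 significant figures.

V and R are stated; P = V²/R avoids computing the current.
P = (48.0 V)² / 56.0 Ω = 41.14 W

41.1 W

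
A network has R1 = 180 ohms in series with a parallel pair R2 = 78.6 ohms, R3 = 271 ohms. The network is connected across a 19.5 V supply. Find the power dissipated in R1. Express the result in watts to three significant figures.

1.18 W

Replace R2 and R3 with their parallel equivalent so the circuit becomes R1 in series with R_p.
R_p = (78.6×271)/(78.6+271) = 60.93 Ω
R_total = 180 + 60.93 = 240.9 Ω
I = V / R_total = 19.5 / 240.9 = 0.08094 A
All the current flows through R1; use P = I²R.
P_R1 = (0.08094)² × 180 = 1.179 W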